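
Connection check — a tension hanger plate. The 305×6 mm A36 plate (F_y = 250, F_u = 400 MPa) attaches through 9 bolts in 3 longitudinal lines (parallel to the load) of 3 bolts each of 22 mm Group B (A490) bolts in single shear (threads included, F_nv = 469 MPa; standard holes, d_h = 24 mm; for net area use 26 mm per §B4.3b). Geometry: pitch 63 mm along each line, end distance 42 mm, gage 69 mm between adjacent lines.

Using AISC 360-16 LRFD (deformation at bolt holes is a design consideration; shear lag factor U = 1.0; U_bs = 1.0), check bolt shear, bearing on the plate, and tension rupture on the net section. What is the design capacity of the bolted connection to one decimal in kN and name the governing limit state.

Bolt shear: A_b = π(22)²/4 = 380.13 mm². φR_n = 0.75 × 469 × 380.13 × 9 × 1 = 1203.4 kN.
Bearing (6 mm plate, F_u = 400 MPa): end bolts L_c = 42 − 24/2 = 30, R_n = min(1.2×30×6×400, 2.4×22×6×400) = 86.4 kN/bolt; interior L_c = 63 − 24 = 39, R_n = 112.32 kN/bolt. φR_n = 0.75 × (3×86.4 + 6×112.32) = 699.8 kN.
Tension rupture (net): A_n = (305 − 3×26)×6 = 1362 mm² (U = 1.0, A_e = A_n). φR_n = 0.75 × 400 × 1362 = 408.6 kN.
Governing: min(1203.4, 699.8, 408.6) = 408.6 kN → net-section rupture.

408.6 kN (net-section rupture governs)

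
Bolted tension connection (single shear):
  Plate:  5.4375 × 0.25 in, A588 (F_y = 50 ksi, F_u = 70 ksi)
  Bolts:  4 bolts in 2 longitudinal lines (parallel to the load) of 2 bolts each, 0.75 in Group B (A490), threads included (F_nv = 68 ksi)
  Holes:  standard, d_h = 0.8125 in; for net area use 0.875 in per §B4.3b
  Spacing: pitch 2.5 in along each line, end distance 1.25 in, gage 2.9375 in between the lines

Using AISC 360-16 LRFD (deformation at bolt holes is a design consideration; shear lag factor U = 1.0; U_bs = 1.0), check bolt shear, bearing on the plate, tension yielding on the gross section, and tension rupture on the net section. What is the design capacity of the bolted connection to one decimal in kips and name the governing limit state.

48.4 kips (net-section rupture governs)

Bolt shear: A_b = π(0.75)²/4 = 0.44179 in². φR_n = 0.75 × 68 × 0.44179 × 4 × 1 = 90.1 kips.
Bearing (0.25 in plate, F_u = 70 ksi): end bolts L_c = 1.25 − 0.8125/2 = 0.84375, R_n = min(1.2×0.84375×0.25×70, 2.4×0.75×0.25×70) = 17.719 kips/bolt; interior L_c = 2.5 − 0.8125 = 1.6875, R_n = 31.5 kips/bolt. φR_n = 0.75 × (2×17.719 + 2×31.5) = 73.8 kips.
Tension yield (gross): A_g = 5.4375×0.25 = 1.3594 in². φR_n = 0.90 × 50 × 1.3594 = 61.2 kips.
Tension rupture (net): A_n = (5.4375 − 2×0.875)×0.25 = 0.92188 in² (U = 1.0, A_e = A_n). φR_n = 0.75 × 70 × 0.92188 = 48.4 kips.
Governing: min(90.1, 73.8, 61.2, 48.4) = 48.4 kips → net-section rupture.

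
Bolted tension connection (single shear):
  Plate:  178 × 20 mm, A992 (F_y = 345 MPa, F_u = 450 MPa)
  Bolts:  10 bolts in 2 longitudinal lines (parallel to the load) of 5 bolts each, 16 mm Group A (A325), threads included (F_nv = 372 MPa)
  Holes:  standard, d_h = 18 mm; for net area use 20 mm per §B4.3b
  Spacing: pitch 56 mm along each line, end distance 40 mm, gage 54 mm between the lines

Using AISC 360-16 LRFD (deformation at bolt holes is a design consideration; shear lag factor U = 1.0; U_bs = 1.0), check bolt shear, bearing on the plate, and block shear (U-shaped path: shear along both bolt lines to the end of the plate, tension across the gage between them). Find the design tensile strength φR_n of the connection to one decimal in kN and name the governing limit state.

Bolt shear: A_b = π(16)²/4 = 201.06 mm². φR_n = 0.75 × 372 × 201.06 × 10 × 1 = 561.0 kN.
Bearing (20 mm plate, F_u = 450 MPa): end bolts L_c = 40 − 18/2 = 31, R_n = min(1.2×31×20×450, 2.4×16×20×450) = 334.8 kN/bolt; interior L_c = 56 − 18 = 38, R_n = 345.6 kN/bolt. φR_n = 0.75 × (2×334.8 + 8×345.6) = 2575.8 kN.
Block shear: shear path 2×[40+4×56] = 2×264 mm, A_gv = 10560, A_nv = 2×(264 − 4.5×20)×20 = 6960 mm²; tension across gage: (54 − 1×20)×20 = 680 mm². R_n = min(0.6×450×6960, 0.6×345×10560) + 1.0×450×680 = min(1879.2, 2185.9) + 306 = 2185.2 kN. φR_n = 0.75 × 2185.2 = 1638.9 kN.
Governing: min(561.0, 2575.8, 1638.9) = 561.0 kN → bolt shear.

561.0 kN (bolt shear governs)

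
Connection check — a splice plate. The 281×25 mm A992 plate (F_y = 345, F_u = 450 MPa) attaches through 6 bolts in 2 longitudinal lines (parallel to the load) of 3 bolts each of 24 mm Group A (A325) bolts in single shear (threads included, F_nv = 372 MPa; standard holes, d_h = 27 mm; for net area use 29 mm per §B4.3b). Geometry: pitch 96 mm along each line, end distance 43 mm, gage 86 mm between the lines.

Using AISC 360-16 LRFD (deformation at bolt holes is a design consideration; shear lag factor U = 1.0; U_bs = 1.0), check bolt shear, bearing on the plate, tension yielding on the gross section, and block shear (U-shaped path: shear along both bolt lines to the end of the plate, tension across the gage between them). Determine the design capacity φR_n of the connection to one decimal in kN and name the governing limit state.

Bolt shear: A_b = π(24)²/4 = 452.39 mm². φR_n = 0.75 × 372 × 452.39 × 6 × 1 = 757.3 kN.
Bearing (25 mm plate, F_u = 450 MPa): end bolts L_c = 43 − 27/2 = 29.5, R_n = min(1.2×29.5×25×450, 2.4×24×25×450) = 398.25 kN/bolt; interior L_c = 96 − 27 = 69, R_n = 648 kN/bolt. φR_n = 0.75 × (2×398.25 + 4×648) = 2541.4 kN.
Tension yield (gross): A_g = 281×25 = 7025 mm². φR_n = 0.90 × 345 × 7025 = 2181.3 kN.
Block shear: shear path 2×[43+2×96] = 2×235 mm, A_gv = 11750, A_nv = 2×(235 − 2.5×29)×25 = 8125 mm²; tension across gage: (86 − 1×29)×25 = 1425 mm². R_n = min(0.6×450×8125, 0.6×345×11750) + 1.0×450×1425 = min(2193.8, 2432.3) + 641.25 = 2835.1 kN. φR_n = 0.75 × 2835.1 = 2126.3 kN.
Governing: min(757.3, 2541.4, 2181.3, 2126.3) = 757.3 kN → bolt shear.

757.3 kN (bolt shear governs)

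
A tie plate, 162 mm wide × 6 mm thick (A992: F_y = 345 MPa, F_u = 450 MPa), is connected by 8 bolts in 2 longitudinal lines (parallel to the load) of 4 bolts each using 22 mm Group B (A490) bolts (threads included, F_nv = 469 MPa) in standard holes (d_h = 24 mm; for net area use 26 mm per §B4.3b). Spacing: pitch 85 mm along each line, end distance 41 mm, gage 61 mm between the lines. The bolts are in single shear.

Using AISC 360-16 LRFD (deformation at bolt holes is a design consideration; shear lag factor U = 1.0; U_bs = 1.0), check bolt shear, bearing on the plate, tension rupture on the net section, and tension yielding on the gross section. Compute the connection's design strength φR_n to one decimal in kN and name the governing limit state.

222.8 kN (net-section rupture governs)

Bolt shear: A_b = π(22)²/4 = 380.13 mm². φR_n = 0.75 × 469 × 380.13 × 8 × 1 = 1069.7 kN.
Bearing (6 mm plate, F_u = 450 MPa): end bolts L_c = 41 − 24/2 = 29, R_n = min(1.2×29×6×450, 2.4×22×6×450) = 93.96 kN/bolt; interior L_c = 85 − 24 = 61, R_n = 142.56 kN/bolt. φR_n = 0.75 × (2×93.96 + 6×142.56) = 782.5 kN.
Tension rupture (net): A_n = (162 − 2×26)×6 = 660 mm² (U = 1.0, A_e = A_n). φR_n = 0.75 × 450 × 660 = 222.8 kN.
Tension yield (gross): A_g = 162×6 = 972 mm². φR_n = 0.90 × 345 × 972 = 301.8 kN.
Governing: min(1069.7, 782.5, 222.8, 301.8) = 222.8 kN → net-section rupture.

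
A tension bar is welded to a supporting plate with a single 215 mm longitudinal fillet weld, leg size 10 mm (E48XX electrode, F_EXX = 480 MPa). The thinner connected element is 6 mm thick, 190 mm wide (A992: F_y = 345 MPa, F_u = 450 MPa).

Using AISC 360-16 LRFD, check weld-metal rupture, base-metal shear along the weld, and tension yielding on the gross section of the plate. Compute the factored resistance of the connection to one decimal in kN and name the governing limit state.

261.2 kN (base-metal shear governs)

Weld metal: throat = 0.707×10 = 7.07 mm, L = 215 mm. φR_n = 0.75 × 0.6 × 480 × 7.07 × 215 = 328.3 kN.
Base metal shear (6 mm plate): yield φR_n = 1.0×0.6×345×6×215 = 267.0 kN; rupture φR_n = 0.75×0.6×450×6×215 = 261.2 kN; take 261.2 kN (rupture).
Tension yield (gross): A_g = 190×6 = 1140 mm². φR_n = 0.90 × 345 × 1140 = 354.0 kN.
Governing: min(328.3, 261.2, 354.0) = 261.2 kN → base-metal shear.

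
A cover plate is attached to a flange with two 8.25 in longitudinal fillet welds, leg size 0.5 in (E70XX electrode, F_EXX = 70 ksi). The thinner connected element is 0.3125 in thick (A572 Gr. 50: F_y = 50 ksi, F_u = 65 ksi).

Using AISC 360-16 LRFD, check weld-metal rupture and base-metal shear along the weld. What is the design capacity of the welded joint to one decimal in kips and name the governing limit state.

Weld metal: throat = 0.707×0.5 = 0.3535 in, L = 2×8.25 = 16.5 in. φR_n = 0.75 × 0.6 × 70 × 0.3535 × 16.5 = 183.7 kips.
Base metal shear (0.3125 in plate): yield φR_n = 1.0×0.6×50×0.3125×16.5 = 154.7 kips; rupture φR_n = 0.75×0.6×65×0.3125×16.5 = 150.8 kips; take 150.8 kips (rupture).
Governing: min(183.7, 150.8) = 150.8 kips → base-metal shear.

150.8 kips (base-metal shear governs)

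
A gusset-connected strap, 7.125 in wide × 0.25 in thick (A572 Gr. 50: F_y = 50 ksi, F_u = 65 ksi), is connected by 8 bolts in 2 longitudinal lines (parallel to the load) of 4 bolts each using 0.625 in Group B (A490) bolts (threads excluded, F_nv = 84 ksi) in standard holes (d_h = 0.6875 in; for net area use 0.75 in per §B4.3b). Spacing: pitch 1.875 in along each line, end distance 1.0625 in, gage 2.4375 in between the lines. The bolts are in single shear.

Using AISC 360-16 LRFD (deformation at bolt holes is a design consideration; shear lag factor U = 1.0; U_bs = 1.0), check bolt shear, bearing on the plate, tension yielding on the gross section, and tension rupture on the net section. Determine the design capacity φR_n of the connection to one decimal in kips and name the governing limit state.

Bolt shear: A_b = π(0.625)²/4 = 0.3068 in². φR_n = 0.75 × 84 × 0.3068 × 8 × 1 = 154.6 kips.
Bearing (0.25 in plate, F_u = 65 ksi): end bolts L_c = 1.0625 − 0.6875/2 = 0.71875, R_n = min(1.2×0.71875×0.25×65, 2.4×0.625×0.25×65) = 14.016 kips/bolt; interior L_c = 1.875 − 0.6875 = 1.1875, R_n = 23.156 kips/bolt. φR_n = 0.75 × (2×14.016 + 6×23.156) = 125.2 kips.
Tension yield (gross): A_g = 7.125×0.25 = 1.7813 in². φR_n = 0.90 × 50 × 1.7813 = 80.2 kips.
Tension rupture (net): A_n = (7.125 − 2×0.75)×0.25 = 1.4063 in² (U = 1.0, A_e = A_n). φR_n = 0.75 × 65 × 1.4063 = 68.6 kips.
Governing: min(154.6, 125.2, 80.2, 68.6) = 68.6 kips → net-section rupture.

68.6 kips (net-section rupture governs)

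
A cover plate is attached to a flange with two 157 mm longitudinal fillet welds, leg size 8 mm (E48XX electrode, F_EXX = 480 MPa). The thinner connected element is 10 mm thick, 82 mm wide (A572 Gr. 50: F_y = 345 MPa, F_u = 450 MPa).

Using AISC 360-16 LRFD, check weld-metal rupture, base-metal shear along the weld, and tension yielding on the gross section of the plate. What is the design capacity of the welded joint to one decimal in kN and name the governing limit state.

Weld metal: throat = 0.707×8 = 5.656 mm, L = 2×157 = 314 mm. φR_n = 0.75 × 0.6 × 480 × 5.656 × 314 = 383.6 kN.
Base metal shear (10 mm plate): yield φR_n = 1.0×0.6×345×10×314 = 650.0 kN; rupture φR_n = 0.75×0.6×450×10×314 = 635.9 kN; take 635.9 kN (rupture).
Tension yield (gross): A_g = 82×10 = 820 mm². φR_n = 0.90 × 345 × 820 = 254.6 kN.
Governing: min(383.6, 635.9, 254.6) = 254.6 kN → gross-section yield.

254.6 kN (gross-section yield governs)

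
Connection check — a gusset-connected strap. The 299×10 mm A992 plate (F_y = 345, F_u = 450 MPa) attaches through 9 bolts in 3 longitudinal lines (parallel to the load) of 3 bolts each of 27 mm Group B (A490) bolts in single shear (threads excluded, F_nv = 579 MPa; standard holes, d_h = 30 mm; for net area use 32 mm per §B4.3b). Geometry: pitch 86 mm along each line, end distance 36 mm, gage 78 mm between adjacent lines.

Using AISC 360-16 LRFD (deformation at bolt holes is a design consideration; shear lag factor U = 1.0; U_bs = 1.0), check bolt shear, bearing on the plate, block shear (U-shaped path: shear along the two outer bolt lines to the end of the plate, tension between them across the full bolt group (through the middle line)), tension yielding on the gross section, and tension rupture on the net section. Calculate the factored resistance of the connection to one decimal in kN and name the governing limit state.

Bolt shear: A_b = π(27)²/4 = 572.56 mm². φR_n = 0.75 × 579 × 572.56 × 9 × 1 = 2237.7 kN.
Bearing (10 mm plate, F_u = 450 MPa): end bolts L_c = 36 − 30/2 = 21, R_n = min(1.2×21×10×450, 2.4×27×10×450) = 113.4 kN/bolt; interior L_c = 86 − 30 = 56, R_n = 291.6 kN/bolt. φR_n = 0.75 × (3×113.4 + 6×291.6) = 1567.4 kN.
Block shear: shear path 2×[36+2×86] = 2×208 mm, A_gv = 4160, A_nv = 2×(208 − 2.5×32)×10 = 2560 mm²; tension across gage: (156 − 2×32)×10 = 920 mm². R_n = min(0.6×450×2560, 0.6×345×4160) + 1.0×450×920 = min(691.2, 861.12) + 414 = 1105.2 kN. φR_n = 0.75 × 1105.2 = 828.9 kN.
Tension yield (gross): A_g = 299×10 = 2990 mm². φR_n = 0.90 × 345 × 2990 = 928.4 kN.
Tension rupture (net): A_n = (299 − 3×32)×10 = 2030 mm² (U = 1.0, A_e = A_n). φR_n = 0.75 × 450 × 2030 = 685.1 kN.
Governing: min(2237.7, 1567.4, 828.9, 928.4, 685.1) = 685.1 kN → net-section rupture.

685.1 kN (net-section rupture governs)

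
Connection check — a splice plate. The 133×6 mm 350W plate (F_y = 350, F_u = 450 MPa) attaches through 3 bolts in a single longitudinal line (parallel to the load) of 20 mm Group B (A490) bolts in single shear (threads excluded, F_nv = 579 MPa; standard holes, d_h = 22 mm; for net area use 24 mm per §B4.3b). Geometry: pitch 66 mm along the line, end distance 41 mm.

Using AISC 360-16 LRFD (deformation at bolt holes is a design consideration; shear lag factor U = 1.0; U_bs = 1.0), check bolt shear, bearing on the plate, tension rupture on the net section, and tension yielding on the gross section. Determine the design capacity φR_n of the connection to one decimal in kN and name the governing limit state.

220.7 kN (net-section rupture governs)

Bolt shear: A_b = π(20)²/4 = 314.16 mm². φR_n = 0.75 × 579 × 314.16 × 3 × 1 = 409.3 kN.
Bearing (6 mm plate, F_u = 450 MPa): end bolts L_c = 41 − 22/2 = 30, R_n = min(1.2×30×6×450, 2.4×20×6×450) = 97.2 kN/bolt; interior L_c = 66 − 22 = 44, R_n = 129.6 kN/bolt. φR_n = 0.75 × (1×97.2 + 2×129.6) = 267.3 kN.
Tension rupture (net): A_n = (133 − 1×24)×6 = 654 mm² (U = 1.0, A_e = A_n). φR_n = 0.75 × 450 × 654 = 220.7 kN.
Tension yield (gross): A_g = 133×6 = 798 mm². φR_n = 0.90 × 350 × 798 = 251.4 kN.
Governing: min(409.3, 267.3, 220.7, 251.4) = 220.7 kN → net-section rupture.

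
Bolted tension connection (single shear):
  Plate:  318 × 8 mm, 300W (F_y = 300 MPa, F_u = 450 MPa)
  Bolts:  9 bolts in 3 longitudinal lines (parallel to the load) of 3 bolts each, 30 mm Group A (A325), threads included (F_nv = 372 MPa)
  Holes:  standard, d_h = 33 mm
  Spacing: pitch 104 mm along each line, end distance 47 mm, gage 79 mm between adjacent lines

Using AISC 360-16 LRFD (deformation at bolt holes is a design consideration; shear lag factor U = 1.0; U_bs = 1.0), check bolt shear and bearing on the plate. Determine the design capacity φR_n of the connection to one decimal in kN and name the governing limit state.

1462.9 kN (bearing governs)

Bolt shear: A_b = π(30)²/4 = 706.86 mm². φR_n = 0.75 × 372 × 706.86 × 9 × 1 = 1774.9 kN.
Bearing (8 mm plate, F_u = 450 MPa): end bolts L_c = 47 − 33/2 = 30.5, R_n = min(1.2×30.5×8×450, 2.4×30×8×450) = 131.76 kN/bolt; interior L_c = 104 − 33 = 71, R_n = 259.2 kN/bolt. φR_n = 0.75 × (3×131.76 + 6×259.2) = 1462.9 kN.
Governing: min(1774.9, 1462.9) = 1462.9 kN → bearing.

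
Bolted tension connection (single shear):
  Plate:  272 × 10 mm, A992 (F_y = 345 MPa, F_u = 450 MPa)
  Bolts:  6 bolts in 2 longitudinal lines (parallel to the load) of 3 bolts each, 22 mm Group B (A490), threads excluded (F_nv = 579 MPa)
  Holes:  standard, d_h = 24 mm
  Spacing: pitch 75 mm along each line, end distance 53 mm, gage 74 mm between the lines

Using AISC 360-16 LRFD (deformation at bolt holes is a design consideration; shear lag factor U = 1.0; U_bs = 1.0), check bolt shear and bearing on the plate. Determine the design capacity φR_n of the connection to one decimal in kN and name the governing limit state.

Bolt shear: A_b = π(22)²/4 = 380.13 mm². φR_n = 0.75 × 579 × 380.13 × 6 × 1 = 990.4 kN.
Bearing (10 mm plate, F_u = 450 MPa): end bolts L_c = 53 − 24/2 = 41, R_n = min(1.2×41×10×450, 2.4×22×10×450) = 221.4 kN/bolt; interior L_c = 75 − 24 = 51, R_n = 237.6 kN/bolt. φR_n = 0.75 × (2×221.4 + 4×237.6) = 1044.9 kN.
Governing: min(990.4, 1044.9) = 990.4 kN → bolt shear.

990.4 kN (bolt shear governs)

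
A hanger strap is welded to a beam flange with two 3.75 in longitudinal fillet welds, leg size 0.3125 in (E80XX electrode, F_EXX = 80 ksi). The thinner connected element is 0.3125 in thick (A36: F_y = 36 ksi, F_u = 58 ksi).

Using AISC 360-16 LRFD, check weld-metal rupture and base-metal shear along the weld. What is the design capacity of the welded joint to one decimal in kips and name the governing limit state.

50.6 kips (base-metal shear governs)

Weld metal: throat = 0.707×0.3125 = 0.22094 in, L = 2×3.75 = 7.5 in. φR_n = 0.75 × 0.6 × 80 × 0.22094 × 7.5 = 59.7 kips.
Base metal shear (0.3125 in plate): yield φR_n = 1.0×0.6×36×0.3125×7.5 = 50.6 kips; rupture φR_n = 0.75×0.6×58×0.3125×7.5 = 61.2 kips; take 50.6 kips (yield).
Governing: min(59.7, 50.6) = 50.6 kips → base-metal shear.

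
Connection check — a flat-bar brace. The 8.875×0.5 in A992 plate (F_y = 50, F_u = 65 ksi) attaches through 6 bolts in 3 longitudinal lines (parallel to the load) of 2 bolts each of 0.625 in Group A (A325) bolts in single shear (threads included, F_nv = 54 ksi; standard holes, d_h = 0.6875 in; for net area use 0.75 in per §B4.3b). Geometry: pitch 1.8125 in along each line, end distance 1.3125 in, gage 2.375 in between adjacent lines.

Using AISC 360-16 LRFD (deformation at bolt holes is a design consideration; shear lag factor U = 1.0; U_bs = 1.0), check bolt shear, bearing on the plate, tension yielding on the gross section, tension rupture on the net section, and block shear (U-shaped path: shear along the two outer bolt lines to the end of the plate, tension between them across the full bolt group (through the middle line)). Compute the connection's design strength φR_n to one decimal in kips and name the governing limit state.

Bolt shear: A_b = π(0.625)²/4 = 0.3068 in². φR_n = 0.75 × 54 × 0.3068 × 6 × 1 = 74.6 kips.
Bearing (0.5 in plate, F_u = 65 ksi): end bolts L_c = 1.3125 − 0.6875/2 = 0.96875, R_n = min(1.2×0.96875×0.5×65, 2.4×0.625×0.5×65) = 37.781 kips/bolt; interior L_c = 1.8125 − 0.6875 = 1.125, R_n = 43.875 kips/bolt. φR_n = 0.75 × (3×37.781 + 3×43.875) = 183.7 kips.
Tension yield (gross): A_g = 8.875×0.5 = 4.4375 in². φR_n = 0.90 × 50 × 4.4375 = 199.7 kips.
Tension rupture (net): A_n = (8.875 − 3×0.75)×0.5 = 3.3125 in² (U = 1.0, A_e = A_n). φR_n = 0.75 × 65 × 3.3125 = 161.5 kips.
Block shear: shear path 2×[1.3125+1×1.8125] = 2×3.125 in, A_gv = 3.125, A_nv = 2×(3.125 − 1.5×0.75)×0.5 = 2 in²; tension across gage: (4.75 − 2×0.75)×0.5 = 1.625 in². R_n = min(0.6×65×2, 0.6×50×3.125) + 1.0×65×1.625 = min(78, 93.75) + 105.63 = 183.63 kips. φR_n = 0.75 × 183.63 = 137.7 kips.
Governing: min(74.6, 183.7, 199.7, 161.5, 137.7) = 74.6 kips → bolt shear.

74.6 kips (bolt shear governs)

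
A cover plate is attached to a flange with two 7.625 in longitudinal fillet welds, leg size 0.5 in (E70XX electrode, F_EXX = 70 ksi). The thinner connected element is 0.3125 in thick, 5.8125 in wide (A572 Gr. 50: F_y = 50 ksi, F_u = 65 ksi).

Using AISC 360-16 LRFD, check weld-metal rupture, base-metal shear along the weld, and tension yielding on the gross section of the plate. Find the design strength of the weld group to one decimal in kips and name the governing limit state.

Weld metal: throat = 0.707×0.5 = 0.3535 in, L = 2×7.625 = 15.25 in. φR_n = 0.75 × 0.6 × 70 × 0.3535 × 15.25 = 169.8 kips.
Base metal shear (0.3125 in plate): yield φR_n = 1.0×0.6×50×0.3125×15.25 = 143.0 kips; rupture φR_n = 0.75×0.6×65×0.3125×15.25 = 139.4 kips; take 139.4 kips (rupture).
Tension yield (gross): A_g = 5.8125×0.3125 = 1.8164 in². φR_n = 0.90 × 50 × 1.8164 = 81.7 kips.
Governing: min(169.8, 139.4, 81.7) = 81.7 kips → gross-section yield.

81.7 kips (gross-section yield governs)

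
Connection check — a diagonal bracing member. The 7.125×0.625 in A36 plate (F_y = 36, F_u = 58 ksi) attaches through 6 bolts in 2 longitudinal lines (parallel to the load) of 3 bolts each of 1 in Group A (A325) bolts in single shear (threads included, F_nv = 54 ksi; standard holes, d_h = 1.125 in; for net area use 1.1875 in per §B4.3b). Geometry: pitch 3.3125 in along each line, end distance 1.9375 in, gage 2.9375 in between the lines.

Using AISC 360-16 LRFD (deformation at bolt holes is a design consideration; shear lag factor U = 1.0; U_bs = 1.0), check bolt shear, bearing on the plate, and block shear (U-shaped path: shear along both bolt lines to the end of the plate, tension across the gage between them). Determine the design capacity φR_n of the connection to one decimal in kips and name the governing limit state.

Bolt shear: A_b = π(1)²/4 = 0.7854 in². φR_n = 0.75 × 54 × 0.7854 × 6 × 1 = 190.9 kips.
Bearing (0.625 in plate, F_u = 58 ksi): end bolts L_c = 1.9375 − 1.125/2 = 1.375, R_n = min(1.2×1.375×0.625×58, 2.4×1×0.625×58) = 59.813 kips/bolt; interior L_c = 3.3125 − 1.125 = 2.1875, R_n = 87 kips/bolt. φR_n = 0.75 × (2×59.813 + 4×87) = 350.7 kips.
Block shear: shear path 2×[1.9375+2×3.3125] = 2×8.5625 in, A_gv = 10.703, A_nv = 2×(8.5625 − 2.5×1.1875)×0.625 = 6.9922 in²; tension across gage: (2.9375 − 1×1.1875)×0.625 = 1.0938 in². R_n = min(0.6×58×6.9922, 0.6×36×10.703) + 1.0×58×1.0938 = min(243.33, 231.18) + 63.44 = 294.62 kips. φR_n = 0.75 × 294.62 = 221.0 kips.
Governing: min(190.9, 350.7, 221.0) = 190.9 kips → bolt shear.

190.9 kips (bolt shear governs)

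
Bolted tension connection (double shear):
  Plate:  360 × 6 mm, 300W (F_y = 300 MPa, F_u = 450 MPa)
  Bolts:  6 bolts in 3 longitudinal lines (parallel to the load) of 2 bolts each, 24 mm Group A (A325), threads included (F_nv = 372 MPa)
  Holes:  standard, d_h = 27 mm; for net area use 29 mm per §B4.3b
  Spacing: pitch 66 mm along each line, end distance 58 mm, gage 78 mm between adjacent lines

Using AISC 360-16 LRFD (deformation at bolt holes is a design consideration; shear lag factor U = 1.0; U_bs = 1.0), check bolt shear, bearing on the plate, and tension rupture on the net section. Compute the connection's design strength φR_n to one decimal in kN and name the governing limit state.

552.8 kN (net-section rupture governs)

Bolt shear: A_b = π(24)²/4 = 452.39 mm². φR_n = 0.75 × 372 × 452.39 × 6 × 2 = 1514.6 kN.
Bearing (6 mm plate, F_u = 450 MPa): end bolts L_c = 58 − 27/2 = 44.5, R_n = min(1.2×44.5×6×450, 2.4×24×6×450) = 144.18 kN/bolt; interior L_c = 66 − 27 = 39, R_n = 126.36 kN/bolt. φR_n = 0.75 × (3×144.18 + 3×126.36) = 608.7 kN.
Tension rupture (net): A_n = (360 − 3×29)×6 = 1638 mm² (U = 1.0, A_e = A_n). φR_n = 0.75 × 450 × 1638 = 552.8 kN.
Governing: min(1514.6, 608.7, 552.8) = 552.8 kN → net-section rupture.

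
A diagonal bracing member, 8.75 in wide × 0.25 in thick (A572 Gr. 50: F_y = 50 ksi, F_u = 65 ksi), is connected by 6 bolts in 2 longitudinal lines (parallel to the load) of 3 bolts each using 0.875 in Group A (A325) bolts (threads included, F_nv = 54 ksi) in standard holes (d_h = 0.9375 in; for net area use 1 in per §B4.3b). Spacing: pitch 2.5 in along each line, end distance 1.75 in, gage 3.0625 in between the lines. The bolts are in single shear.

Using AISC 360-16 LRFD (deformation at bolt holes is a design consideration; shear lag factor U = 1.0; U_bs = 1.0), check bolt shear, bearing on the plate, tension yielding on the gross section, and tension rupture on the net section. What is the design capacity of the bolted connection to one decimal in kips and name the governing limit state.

82.3 kips (net-section rupture governs)

Bolt shear: A_b = π(0.875)²/4 = 0.60132 in². φR_n = 0.75 × 54 × 0.60132 × 6 × 1 = 146.1 kips.
Bearing (0.25 in plate, F_u = 65 ksi): end bolts L_c = 1.75 − 0.9375/2 = 1.28125, R_n = min(1.2×1.28125×0.25×65, 2.4×0.875×0.25×65) = 24.984 kips/bolt; interior L_c = 2.5 − 0.9375 = 1.5625, R_n = 30.469 kips/bolt. φR_n = 0.75 × (2×24.984 + 4×30.469) = 128.9 kips.
Tension yield (gross): A_g = 8.75×0.25 = 2.1875 in². φR_n = 0.90 × 50 × 2.1875 = 98.4 kips.
Tension rupture (net): A_n = (8.75 − 2×1)×0.25 = 1.6875 in² (U = 1.0, A_e = A_n). φR_n = 0.75 × 65 × 1.6875 = 82.3 kips.
Governing: min(146.1, 128.9, 98.4, 82.3) = 82.3 kips → net-section rupture.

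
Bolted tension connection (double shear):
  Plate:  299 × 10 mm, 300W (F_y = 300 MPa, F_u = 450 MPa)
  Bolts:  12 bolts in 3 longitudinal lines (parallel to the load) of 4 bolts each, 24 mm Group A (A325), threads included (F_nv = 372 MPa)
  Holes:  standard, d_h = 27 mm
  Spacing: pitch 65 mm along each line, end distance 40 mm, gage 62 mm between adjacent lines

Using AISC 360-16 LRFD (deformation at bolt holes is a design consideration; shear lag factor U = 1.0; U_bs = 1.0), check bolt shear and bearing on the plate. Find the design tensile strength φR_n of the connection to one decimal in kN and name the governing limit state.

Bolt shear: A_b = π(24)²/4 = 452.39 mm². φR_n = 0.75 × 372 × 452.39 × 12 × 2 = 3029.2 kN.
Bearing (10 mm plate, F_u = 450 MPa): end bolts L_c = 40 − 27/2 = 26.5, R_n = min(1.2×26.5×10×450, 2.4×24×10×450) = 143.1 kN/bolt; interior L_c = 65 − 27 = 38, R_n = 205.2 kN/bolt. φR_n = 0.75 × (3×143.1 + 9×205.2) = 1707.1 kN.
Governing: min(3029.2, 1707.1) = 1707.1 kN → bearing.

1707.1 kN (bearing governs)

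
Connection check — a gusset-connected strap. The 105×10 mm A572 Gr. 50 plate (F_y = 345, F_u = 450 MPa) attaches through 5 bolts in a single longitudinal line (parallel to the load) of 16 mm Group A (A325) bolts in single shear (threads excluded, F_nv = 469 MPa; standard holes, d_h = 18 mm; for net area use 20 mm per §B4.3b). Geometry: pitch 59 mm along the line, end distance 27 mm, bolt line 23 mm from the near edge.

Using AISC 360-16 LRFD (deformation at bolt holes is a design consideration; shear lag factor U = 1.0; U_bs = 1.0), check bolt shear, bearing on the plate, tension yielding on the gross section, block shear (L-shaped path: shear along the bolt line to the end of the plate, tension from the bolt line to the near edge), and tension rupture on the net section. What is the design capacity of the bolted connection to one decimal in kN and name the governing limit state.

286.9 kN (net-section rupture governs)

Bolt shear: A_b = π(16)²/4 = 201.06 mm². φR_n = 0.75 × 469 × 201.06 × 5 × 1 = 353.6 kN.
Bearing (10 mm plate, F_u = 450 MPa): end bolts L_c = 27 − 18/2 = 18, R_n = min(1.2×18×10×450, 2.4×16×10×450) = 97.2 kN/bolt; interior L_c = 59 − 18 = 41, R_n = 172.8 kN/bolt. φR_n = 0.75 × (1×97.2 + 4×172.8) = 591.3 kN.
Tension yield (gross): A_g = 105×10 = 1050 mm². φR_n = 0.90 × 345 × 1050 = 326.0 kN.
Block shear: shear path 1×[27+4×59] = 1×263 mm, A_gv = 2630, A_nv = 1×(263 − 4.5×20)×10 = 1730 mm²; tension to near edge: (23 − 0.5×20)×10 = 130 mm². R_n = min(0.6×450×1730, 0.6×345×2630) + 1.0×450×130 = min(467.1, 544.41) + 58.5 = 525.6 kN. φR_n = 0.75 × 525.6 = 394.2 kN.
Tension rupture (net): A_n = (105 − 1×20)×10 = 850 mm² (U = 1.0, A_e = A_n). φR_n = 0.75 × 450 × 850 = 286.9 kN.
Governing: min(353.6, 591.3, 326.0, 394.2, 286.9) = 286.9 kN → net-section rupture.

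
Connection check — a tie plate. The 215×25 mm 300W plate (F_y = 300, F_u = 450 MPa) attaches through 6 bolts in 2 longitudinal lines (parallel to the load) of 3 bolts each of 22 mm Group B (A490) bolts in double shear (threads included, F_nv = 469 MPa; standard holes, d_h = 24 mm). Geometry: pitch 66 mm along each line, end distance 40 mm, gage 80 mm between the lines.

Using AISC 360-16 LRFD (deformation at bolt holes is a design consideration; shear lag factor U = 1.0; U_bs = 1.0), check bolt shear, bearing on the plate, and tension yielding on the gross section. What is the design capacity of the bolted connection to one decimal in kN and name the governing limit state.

1451.3 kN (gross-section yield governs)

Bolt shear: A_b = π(22)²/4 = 380.13 mm². φR_n = 0.75 × 469 × 380.13 × 6 × 2 = 1604.5 kN.
Bearing (25 mm plate, F_u = 450 MPa): end bolts L_c = 40 − 24/2 = 28, R_n = min(1.2×28×25×450, 2.4×22×25×450) = 378 kN/bolt; interior L_c = 66 − 24 = 42, R_n = 567 kN/bolt. φR_n = 0.75 × (2×378 + 4×567) = 2268.0 kN.
Tension yield (gross): A_g = 215×25 = 5375 mm². φR_n = 0.90 × 300 × 5375 = 1451.3 kN.
Governing: min(1604.5, 2268.0, 1451.3) = 1451.3 kN → gross-section yield.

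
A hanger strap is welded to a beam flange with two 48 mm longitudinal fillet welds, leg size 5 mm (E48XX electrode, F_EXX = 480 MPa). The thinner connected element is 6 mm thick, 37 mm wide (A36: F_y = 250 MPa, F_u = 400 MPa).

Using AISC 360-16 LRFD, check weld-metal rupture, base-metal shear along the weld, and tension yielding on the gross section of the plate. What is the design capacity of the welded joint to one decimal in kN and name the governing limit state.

Weld metal: throat = 0.707×5 = 3.535 mm, L = 2×48 = 96 mm. φR_n = 0.75 × 0.6 × 480 × 3.535 × 96 = 73.3 kN.
Base metal shear (6 mm plate): yield φR_n = 1.0×0.6×250×6×96 = 86.4 kN; rupture φR_n = 0.75×0.6×400×6×96 = 103.7 kN; take 86.4 kN (yield).
Tension yield (gross): A_g = 37×6 = 222 mm². φR_n = 0.90 × 250 × 222 = 50.0 kN.
Governing: min(73.3, 86.4, 50.0) = 50.0 kN → gross-section yield.

50.0 kN (gross-section yield governs)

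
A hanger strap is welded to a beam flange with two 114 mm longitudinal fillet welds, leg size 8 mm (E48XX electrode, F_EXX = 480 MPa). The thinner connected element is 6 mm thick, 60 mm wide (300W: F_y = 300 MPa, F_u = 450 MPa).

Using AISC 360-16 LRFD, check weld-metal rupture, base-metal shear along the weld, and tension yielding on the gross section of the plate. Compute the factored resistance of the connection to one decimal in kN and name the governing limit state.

97.2 kN (gross-section yield governs)

Weld metal: throat = 0.707×8 = 5.656 mm, L = 2×114 = 228 mm. φR_n = 0.75 × 0.6 × 480 × 5.656 × 228 = 278.5 kN.
Base metal shear (6 mm plate): yield φR_n = 1.0×0.6×300×6×228 = 246.2 kN; rupture φR_n = 0.75×0.6×450×6×228 = 277.0 kN; take 246.2 kN (yield).
Tension yield (gross): A_g = 60×6 = 360 mm². φR_n = 0.90 × 300 × 360 = 97.2 kN.
Governing: min(278.5, 246.2, 97.2) = 97.2 kN → gross-section yield.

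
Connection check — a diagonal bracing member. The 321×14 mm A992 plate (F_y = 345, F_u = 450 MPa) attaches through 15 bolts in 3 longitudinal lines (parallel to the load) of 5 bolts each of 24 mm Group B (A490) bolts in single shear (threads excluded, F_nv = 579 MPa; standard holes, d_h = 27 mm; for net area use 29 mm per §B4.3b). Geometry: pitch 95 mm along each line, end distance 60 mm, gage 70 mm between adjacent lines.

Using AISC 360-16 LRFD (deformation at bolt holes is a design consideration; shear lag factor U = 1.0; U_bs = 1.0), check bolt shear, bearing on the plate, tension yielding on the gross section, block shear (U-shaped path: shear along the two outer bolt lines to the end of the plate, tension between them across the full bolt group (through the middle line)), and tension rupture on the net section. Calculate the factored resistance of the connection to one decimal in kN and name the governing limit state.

1105.7 kN (net-section rupture governs)

Bolt shear: A_b = π(24)²/4 = 452.39 mm². φR_n = 0.75 × 579 × 452.39 × 15 × 1 = 2946.8 kN.
Bearing (14 mm plate, F_u = 450 MPa): end bolts L_c = 60 − 27/2 = 46.5, R_n = min(1.2×46.5×14×450, 2.4×24×14×450) = 351.54 kN/bolt; interior L_c = 95 − 27 = 68, R_n = 362.88 kN/bolt. φR_n = 0.75 × (3×351.54 + 12×362.88) = 4056.9 kN.
Tension yield (gross): A_g = 321×14 = 4494 mm². φR_n = 0.90 × 345 × 4494 = 1395.4 kN.
Block shear: shear path 2×[60+4×95] = 2×440 mm, A_gv = 12320, A_nv = 2×(440 − 4.5×29)×14 = 8666 mm²; tension across gage: (140 − 2×29)×14 = 1148 mm². R_n = min(0.6×450×8666, 0.6×345×12320) + 1.0×450×1148 = min(2339.8, 2550.2) + 516.6 = 2856.4 kN. φR_n = 0.75 × 2856.4 = 2142.3 kN.
Tension rupture (net): A_n = (321 − 3×29)×14 = 3276 mm² (U = 1.0, A_e = A_n). φR_n = 0.75 × 450 × 3276 = 1105.7 kN.
Governing: min(2946.8, 4056.9, 1395.4, 2142.3, 1105.7) = 1105.7 kN → net-section rupture.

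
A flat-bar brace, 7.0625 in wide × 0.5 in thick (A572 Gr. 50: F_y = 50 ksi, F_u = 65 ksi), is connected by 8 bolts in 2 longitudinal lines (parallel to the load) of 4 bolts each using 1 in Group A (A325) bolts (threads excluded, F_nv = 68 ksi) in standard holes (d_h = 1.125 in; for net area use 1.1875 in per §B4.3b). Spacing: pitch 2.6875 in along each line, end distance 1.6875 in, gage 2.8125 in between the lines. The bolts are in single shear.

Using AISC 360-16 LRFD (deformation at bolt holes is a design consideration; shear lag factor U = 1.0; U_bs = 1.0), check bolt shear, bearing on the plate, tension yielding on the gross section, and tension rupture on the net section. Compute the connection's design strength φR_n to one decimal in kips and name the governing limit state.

114.3 kips (net-section rupture governs)

Bolt shear: A_b = π(1)²/4 = 0.7854 in². φR_n = 0.75 × 68 × 0.7854 × 8 × 1 = 320.4 kips.
Bearing (0.5 in plate, F_u = 65 ksi): end bolts L_c = 1.6875 − 1.125/2 = 1.125, R_n = min(1.2×1.125×0.5×65, 2.4×1×0.5×65) = 43.875 kips/bolt; interior L_c = 2.6875 − 1.125 = 1.5625, R_n = 60.938 kips/bolt. φR_n = 0.75 × (2×43.875 + 6×60.938) = 340.0 kips.
Tension yield (gross): A_g = 7.0625×0.5 = 3.5313 in². φR_n = 0.90 × 50 × 3.5313 = 158.9 kips.
Tension rupture (net): A_n = (7.0625 − 2×1.1875)×0.5 = 2.3438 in² (U = 1.0, A_e = A_n). φR_n = 0.75 × 65 × 2.3438 = 114.3 kips.
Governing: min(320.4, 340.0, 158.9, 114.3) = 114.3 kips → net-section rupture.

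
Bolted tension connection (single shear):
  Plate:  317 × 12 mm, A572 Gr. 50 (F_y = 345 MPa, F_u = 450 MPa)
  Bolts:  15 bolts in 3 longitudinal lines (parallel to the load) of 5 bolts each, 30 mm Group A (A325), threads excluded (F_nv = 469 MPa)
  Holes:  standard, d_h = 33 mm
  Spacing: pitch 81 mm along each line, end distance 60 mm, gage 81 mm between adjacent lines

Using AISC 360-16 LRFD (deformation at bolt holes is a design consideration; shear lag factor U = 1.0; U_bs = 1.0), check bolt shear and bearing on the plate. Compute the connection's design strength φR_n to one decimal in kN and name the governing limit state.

3433.6 kN (bearing governs)

Bolt shear: A_b = π(30)²/4 = 706.86 mm². φR_n = 0.75 × 469 × 706.86 × 15 × 1 = 3729.6 kN.
Bearing (12 mm plate, F_u = 450 MPa): end bolts L_c = 60 − 33/2 = 43.5, R_n = min(1.2×43.5×12×450, 2.4×30×12×450) = 281.88 kN/bolt; interior L_c = 81 − 33 = 48, R_n = 311.04 kN/bolt. φR_n = 0.75 × (3×281.88 + 12×311.04) = 3433.6 kN.
Governing: min(3729.6, 3433.6) = 3433.6 kN → bearing.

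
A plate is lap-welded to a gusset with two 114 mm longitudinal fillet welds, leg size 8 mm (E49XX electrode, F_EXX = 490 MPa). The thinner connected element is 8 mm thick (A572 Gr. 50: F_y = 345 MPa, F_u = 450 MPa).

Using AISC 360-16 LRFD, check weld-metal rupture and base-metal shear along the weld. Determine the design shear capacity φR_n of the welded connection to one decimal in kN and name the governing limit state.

284.3 kN (weld metal governs)

Weld metal: throat = 0.707×8 = 5.656 mm, L = 2×114 = 228 mm. φR_n = 0.75 × 0.6 × 490 × 5.656 × 228 = 284.3 kN.
Base metal shear (8 mm plate): yield φR_n = 1.0×0.6×345×8×228 = 377.6 kN; rupture φR_n = 0.75×0.6×450×8×228 = 369.4 kN; take 369.4 kN (rupture).
Governing: min(284.3, 369.4) = 284.3 kN → weld metal.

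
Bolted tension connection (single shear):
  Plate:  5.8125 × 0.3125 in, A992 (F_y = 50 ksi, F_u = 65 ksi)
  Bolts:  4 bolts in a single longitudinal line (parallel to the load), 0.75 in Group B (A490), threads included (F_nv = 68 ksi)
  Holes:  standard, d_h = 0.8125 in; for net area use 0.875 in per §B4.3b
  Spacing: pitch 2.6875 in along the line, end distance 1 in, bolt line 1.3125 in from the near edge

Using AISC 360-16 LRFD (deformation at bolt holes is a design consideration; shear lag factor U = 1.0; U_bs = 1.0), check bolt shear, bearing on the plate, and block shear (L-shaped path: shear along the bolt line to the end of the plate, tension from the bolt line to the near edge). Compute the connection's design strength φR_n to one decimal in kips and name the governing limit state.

68.2 kips (block shear governs)

Bolt shear: A_b = π(0.75)²/4 = 0.44179 in². φR_n = 0.75 × 68 × 0.44179 × 4 × 1 = 90.1 kips.
Bearing (0.3125 in plate, F_u = 65 ksi): end bolts L_c = 1 − 0.8125/2 = 0.59375, R_n = min(1.2×0.59375×0.3125×65, 2.4×0.75×0.3125×65) = 14.473 kips/bolt; interior L_c = 2.6875 − 0.8125 = 1.875, R_n = 36.563 kips/bolt. φR_n = 0.75 × (1×14.473 + 3×36.563) = 93.1 kips.
Block shear: shear path 1×[1+3×2.6875] = 1×9.0625 in, A_gv = 2.832, A_nv = 1×(9.0625 − 3.5×0.875)×0.3125 = 1.875 in²; tension to near edge: (1.3125 − 0.5×0.875)×0.3125 = 0.27344 in². R_n = min(0.6×65×1.875, 0.6×50×2.832) + 1.0×65×0.27344 = min(73.125, 84.96) + 17.774 = 90.899 kips. φR_n = 0.75 × 90.899 = 68.2 kips.
Governing: min(90.1, 93.1, 68.2) = 68.2 kips → block shear.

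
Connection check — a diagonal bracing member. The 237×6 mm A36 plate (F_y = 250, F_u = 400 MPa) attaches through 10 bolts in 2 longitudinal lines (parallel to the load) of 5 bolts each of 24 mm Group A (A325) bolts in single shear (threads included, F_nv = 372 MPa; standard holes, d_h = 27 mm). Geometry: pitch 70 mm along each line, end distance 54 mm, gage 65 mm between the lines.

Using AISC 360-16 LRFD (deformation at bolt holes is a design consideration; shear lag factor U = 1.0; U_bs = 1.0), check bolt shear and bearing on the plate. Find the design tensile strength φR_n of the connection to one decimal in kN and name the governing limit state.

Bolt shear: A_b = π(24)²/4 = 452.39 mm². φR_n = 0.75 × 372 × 452.39 × 10 × 1 = 1262.2 kN.
Bearing (6 mm plate, F_u = 400 MPa): end bolts L_c = 54 − 27/2 = 40.5, R_n = min(1.2×40.5×6×400, 2.4×24×6×400) = 116.64 kN/bolt; interior L_c = 70 − 27 = 43, R_n = 123.84 kN/bolt. φR_n = 0.75 × (2×116.64 + 8×123.84) = 918.0 kN.
Governing: min(1262.2, 918.0) = 918.0 kN → bearing.

918.0 kN (bearing governs)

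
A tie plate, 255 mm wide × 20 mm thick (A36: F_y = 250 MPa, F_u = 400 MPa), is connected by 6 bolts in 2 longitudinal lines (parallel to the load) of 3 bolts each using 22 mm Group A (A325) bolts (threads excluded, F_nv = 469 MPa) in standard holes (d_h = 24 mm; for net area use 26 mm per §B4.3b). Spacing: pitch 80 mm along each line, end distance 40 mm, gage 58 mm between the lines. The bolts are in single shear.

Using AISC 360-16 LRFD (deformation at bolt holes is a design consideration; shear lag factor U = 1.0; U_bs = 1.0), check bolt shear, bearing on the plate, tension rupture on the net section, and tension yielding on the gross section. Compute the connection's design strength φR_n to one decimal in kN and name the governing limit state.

Bolt shear: A_b = π(22)²/4 = 380.13 mm². φR_n = 0.75 × 469 × 380.13 × 6 × 1 = 802.3 kN.
Bearing (20 mm plate, F_u = 400 MPa): end bolts L_c = 40 − 24/2 = 28, R_n = min(1.2×28×20×400, 2.4×22×20×400) = 268.8 kN/bolt; interior L_c = 80 − 24 = 56, R_n = 422.4 kN/bolt. φR_n = 0.75 × (2×268.8 + 4×422.4) = 1670.4 kN.
Tension rupture (net): A_n = (255 − 2×26)×20 = 4060 mm² (U = 1.0, A_e = A_n). φR_n = 0.75 × 400 × 4060 = 1218.0 kN.
Tension yield (gross): A_g = 255×20 = 5100 mm². φR_n = 0.90 × 250 × 5100 = 1147.5 kN.
Governing: min(802.3, 1670.4, 1218.0, 1147.5) = 802.3 kN → bolt shear.

802.3 kN (bolt shear governs)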